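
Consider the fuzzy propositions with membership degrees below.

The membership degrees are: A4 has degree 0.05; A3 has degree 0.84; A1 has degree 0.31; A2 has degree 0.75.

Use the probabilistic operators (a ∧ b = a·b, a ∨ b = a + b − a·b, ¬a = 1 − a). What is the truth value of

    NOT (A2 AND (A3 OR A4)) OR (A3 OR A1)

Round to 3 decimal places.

A3 OR A4 = a + b − a·b on (0.8400, 0.0500) = 0.8480
A2 AND (A3 OR A4) = a·b on (0.7500, 0.8480) = 0.6360
NOT (A2 AND (A3 OR A4)) = 1 − 0.6360 = 0.3640
A3 OR A1 = a + b − a·b on (0.8400, 0.3100) = 0.8896
NOT (A2 AND (A3 OR A4)) OR (A3 OR A1) = a + b − a·b on (0.3640, 0.8896) = 0.9298

0.930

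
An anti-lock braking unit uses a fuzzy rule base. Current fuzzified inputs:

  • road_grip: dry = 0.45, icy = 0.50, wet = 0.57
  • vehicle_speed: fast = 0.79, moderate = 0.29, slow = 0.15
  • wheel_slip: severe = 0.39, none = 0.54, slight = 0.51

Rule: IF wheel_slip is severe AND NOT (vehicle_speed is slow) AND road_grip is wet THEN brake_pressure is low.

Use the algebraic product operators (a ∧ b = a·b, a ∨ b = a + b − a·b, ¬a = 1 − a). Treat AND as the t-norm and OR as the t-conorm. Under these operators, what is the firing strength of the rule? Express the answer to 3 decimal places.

firing strength: severe=0.39, ¬slow=1−0.15=0.85, wet=0.57; AND[a·b] → w = 0.1890

0.189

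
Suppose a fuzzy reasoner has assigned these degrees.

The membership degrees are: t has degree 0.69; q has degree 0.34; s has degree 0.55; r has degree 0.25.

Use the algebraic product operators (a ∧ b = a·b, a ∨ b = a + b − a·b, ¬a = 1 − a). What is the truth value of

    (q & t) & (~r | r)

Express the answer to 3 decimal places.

0.191

q & t = a·b on (0.3400, 0.6900) = 0.2346
~r = 1 − 0.2500 = 0.7500
~r | r = a + b − a·b on (0.7500, 0.2500) = 0.8125
(q & t) & (~r | r) = a·b on (0.2346, 0.8125) = 0.1906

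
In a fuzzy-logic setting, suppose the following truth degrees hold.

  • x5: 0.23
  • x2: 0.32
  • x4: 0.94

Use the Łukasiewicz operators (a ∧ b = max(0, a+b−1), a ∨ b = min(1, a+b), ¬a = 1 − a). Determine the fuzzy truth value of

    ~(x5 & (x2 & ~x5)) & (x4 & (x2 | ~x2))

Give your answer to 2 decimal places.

0.94

~x5 = 1 − 0.23 = 0.77
x2 & ~x5 = max(0, a+b−1) on (0.32, 0.77) = 0.09
x5 & (x2 & ~x5) = max(0, a+b−1) on (0.23, 0.09) = 0.00
~(x5 & (x2 & ~x5)) = 1 − 0.00 = 1.00
~x2 = 1 − 0.32 = 0.68
x2 | ~x2 = min(1, a+b) on (0.32, 0.68) = 1.00
x4 & (x2 | ~x2) = max(0, a+b−1) on (0.94, 1.00) = 0.94
~(x5 & (x2 & ~x5)) & (x4 & (x2 | ~x2)) = max(0, a+b−1) on (1.00, 0.94) = 0.94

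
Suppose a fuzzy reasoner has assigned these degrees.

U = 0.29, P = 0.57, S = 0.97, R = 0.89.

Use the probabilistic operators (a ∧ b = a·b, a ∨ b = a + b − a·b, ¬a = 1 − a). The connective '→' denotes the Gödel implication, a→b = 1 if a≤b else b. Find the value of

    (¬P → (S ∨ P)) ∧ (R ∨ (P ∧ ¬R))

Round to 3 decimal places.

0.897

¬P = 1 − 0.5700 = 0.4300
S ∨ P = a + b − a·b on (0.9700, 0.5700) = 0.9871
¬P → (S ∨ P)  [Gödel: 1 if a≤b else b] with a=0.4300, b=0.9871 → 1.0000
¬R = 1 − 0.8900 = 0.1100
P ∧ ¬R = a·b on (0.5700, 0.1100) = 0.0627
R ∨ (P ∧ ¬R) = a + b − a·b on (0.8900, 0.0627) = 0.8969
(¬P → (S ∨ P)) ∧ (R ∨ (P ∧ ¬R)) = a·b on (1.0000, 0.8969) = 0.8969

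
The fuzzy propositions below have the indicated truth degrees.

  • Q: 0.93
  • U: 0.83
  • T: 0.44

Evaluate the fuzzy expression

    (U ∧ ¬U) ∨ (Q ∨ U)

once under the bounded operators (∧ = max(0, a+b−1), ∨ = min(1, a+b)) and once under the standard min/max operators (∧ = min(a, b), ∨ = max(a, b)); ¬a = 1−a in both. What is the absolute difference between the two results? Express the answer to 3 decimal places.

0.070

Under bounded:
  ¬U = 1 − 0.83 = 0.17
  U ∧ ¬U = max(0, a+b−1) on (0.83, 0.17) = 0.00
  Q ∨ U = min(1, a+b) on (0.93, 0.83) = 1.00
  (U ∧ ¬U) ∨ (Q ∨ U) = min(1, a+b) on (0.00, 1.00) = 1.00
  → value = 1.0000
Under standard min/max:
  ¬U = 1 − 0.83 = 0.17
  U ∧ ¬U = min(a, b) on (0.83, 0.17) = 0.17
  Q ∨ U = max(a, b) on (0.93, 0.83) = 0.93
  (U ∧ ¬U) ∨ (Q ∨ U) = max(a, b) on (0.17, 0.93) = 0.93
  → value = 0.9300
|1.0000 − 0.9300| = 0.070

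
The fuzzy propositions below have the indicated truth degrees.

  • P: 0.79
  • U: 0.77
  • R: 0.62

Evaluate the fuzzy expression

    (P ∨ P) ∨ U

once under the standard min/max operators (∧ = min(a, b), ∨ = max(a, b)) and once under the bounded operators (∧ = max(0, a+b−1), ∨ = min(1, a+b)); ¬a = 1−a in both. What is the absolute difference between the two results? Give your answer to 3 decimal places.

Under standard min/max:
  P ∨ P = max(a, b) on (0.79, 0.79) = 0.79
  (P ∨ P) ∨ U = max(a, b) on (0.79, 0.77) = 0.79
  → value = 0.7900
Under bounded:
  P ∨ P = min(1, a+b) on (0.79, 0.79) = 1.00
  (P ∨ P) ∨ U = min(1, a+b) on (1.00, 0.77) = 1.00
  → value = 1.0000
|0.7900 − 1.0000| = 0.210

0.210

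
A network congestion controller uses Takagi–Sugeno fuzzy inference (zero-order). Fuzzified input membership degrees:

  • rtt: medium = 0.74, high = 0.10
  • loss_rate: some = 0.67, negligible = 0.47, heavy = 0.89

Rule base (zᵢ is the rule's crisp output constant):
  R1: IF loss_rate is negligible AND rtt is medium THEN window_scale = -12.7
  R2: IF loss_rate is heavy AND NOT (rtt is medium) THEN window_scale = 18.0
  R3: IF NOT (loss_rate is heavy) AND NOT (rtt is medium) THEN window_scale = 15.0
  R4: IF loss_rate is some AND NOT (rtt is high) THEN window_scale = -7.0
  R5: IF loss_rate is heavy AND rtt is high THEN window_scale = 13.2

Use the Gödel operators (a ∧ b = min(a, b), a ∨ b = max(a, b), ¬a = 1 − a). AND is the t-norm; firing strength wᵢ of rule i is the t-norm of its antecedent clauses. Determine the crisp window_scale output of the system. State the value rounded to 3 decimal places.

R1 (z=-12.7): negligible=0.47, medium=0.74; AND[min(a, b)] → w = 0.47
R2 (z=18.0): heavy=0.89, ¬medium=1−0.74=0.26; AND[min(a, b)] → w = 0.26
R3 (z=15.0): ¬heavy=1−0.89=0.11, ¬medium=1−0.74=0.26; AND[min(a, b)] → w = 0.11
R4 (z=-7.0): some=0.67, ¬high=1−0.10=0.90; AND[min(a, b)] → w = 0.67
R5 (z=13.2): heavy=0.89, high=0.10; AND[min(a, b)] → w = 0.10
Weighted average = (0.47·-12.7 + 0.26·18.0 + 0.11·15.0 + 0.67·-7.0 + 0.10·13.2) / (0.47 + 0.26 + 0.11 + 0.67 + 0.10)
  = -3.0090 / 1.6100 = -1.869

-1.869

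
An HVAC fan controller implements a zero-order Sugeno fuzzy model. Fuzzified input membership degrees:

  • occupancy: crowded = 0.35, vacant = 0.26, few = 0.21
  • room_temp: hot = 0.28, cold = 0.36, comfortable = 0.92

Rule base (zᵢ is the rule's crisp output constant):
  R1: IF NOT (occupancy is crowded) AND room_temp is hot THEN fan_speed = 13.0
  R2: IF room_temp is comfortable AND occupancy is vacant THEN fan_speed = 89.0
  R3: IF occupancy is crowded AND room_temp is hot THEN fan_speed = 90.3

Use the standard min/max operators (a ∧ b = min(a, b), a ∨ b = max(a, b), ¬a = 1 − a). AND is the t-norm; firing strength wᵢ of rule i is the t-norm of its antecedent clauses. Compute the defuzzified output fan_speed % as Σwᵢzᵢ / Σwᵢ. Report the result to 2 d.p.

R1 (z=13.0): ¬crowded=1−0.35=0.65, hot=0.28; AND[min(a, b)] → w = 0.28
R2 (z=89.0): comfortable=0.92, vacant=0.26; AND[min(a, b)] → w = 0.26
R3 (z=90.3): crowded=0.35, hot=0.28; AND[min(a, b)] → w = 0.28
Weighted average = (0.28·13.0 + 0.26·89.0 + 0.28·90.3) / (0.28 + 0.26 + 0.28)
  = 52.0640 / 0.8200 = 63.49

63.49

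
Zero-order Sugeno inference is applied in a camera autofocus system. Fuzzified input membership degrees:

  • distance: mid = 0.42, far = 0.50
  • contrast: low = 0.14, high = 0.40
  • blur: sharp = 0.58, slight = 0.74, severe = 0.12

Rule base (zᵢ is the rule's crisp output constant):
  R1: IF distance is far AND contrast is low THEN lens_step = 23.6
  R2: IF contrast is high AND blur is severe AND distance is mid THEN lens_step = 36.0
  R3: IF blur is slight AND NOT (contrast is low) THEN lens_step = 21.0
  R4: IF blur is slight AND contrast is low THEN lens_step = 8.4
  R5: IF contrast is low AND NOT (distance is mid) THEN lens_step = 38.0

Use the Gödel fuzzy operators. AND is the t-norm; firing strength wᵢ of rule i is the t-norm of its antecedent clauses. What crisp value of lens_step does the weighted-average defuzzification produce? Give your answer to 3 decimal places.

23.172

R1 (z=23.6): far=0.50, low=0.14; AND[min(a, b)] → w = 0.14
R2 (z=36.0): high=0.40, severe=0.12, mid=0.42; AND[min(a, b)] → w = 0.12
R3 (z=21.0): slight=0.74, ¬low=1−0.14=0.86; AND[min(a, b)] → w = 0.74
R4 (z=8.4): slight=0.74, low=0.14; AND[min(a, b)] → w = 0.14
R5 (z=38.0): low=0.14, ¬mid=1−0.42=0.58; AND[min(a, b)] → w = 0.14
Weighted average = (0.14·23.6 + 0.12·36.0 + 0.74·21.0 + 0.14·8.4 + 0.14·38.0) / (0.14 + 0.12 + 0.74 + 0.14 + 0.14)
  = 29.6600 / 1.2800 = 23.172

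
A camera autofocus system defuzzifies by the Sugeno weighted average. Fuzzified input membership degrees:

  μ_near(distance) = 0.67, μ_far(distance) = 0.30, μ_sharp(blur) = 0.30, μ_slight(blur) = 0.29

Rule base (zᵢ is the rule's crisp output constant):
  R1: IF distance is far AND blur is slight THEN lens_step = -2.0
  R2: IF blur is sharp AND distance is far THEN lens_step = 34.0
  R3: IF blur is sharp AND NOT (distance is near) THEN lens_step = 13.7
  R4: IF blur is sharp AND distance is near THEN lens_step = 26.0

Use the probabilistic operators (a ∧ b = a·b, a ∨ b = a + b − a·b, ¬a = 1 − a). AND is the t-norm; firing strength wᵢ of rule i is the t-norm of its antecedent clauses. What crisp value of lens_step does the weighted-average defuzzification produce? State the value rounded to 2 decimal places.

R1 (z=-2.0): far=0.30, slight=0.29; AND[a·b] → w = 0.0870
R2 (z=34.0): sharp=0.30, far=0.30; AND[a·b] → w = 0.0900
R3 (z=13.7): sharp=0.30, ¬near=1−0.67=0.33; AND[a·b] → w = 0.0990
R4 (z=26.0): sharp=0.30, near=0.67; AND[a·b] → w = 0.2010
Weighted average = (0.0870·-2.0 + 0.0900·34.0 + 0.0990·13.7 + 0.2010·26.0) / (0.0870 + 0.0900 + 0.0990 + 0.2010)
  = 9.4683 / 0.4770 = 19.85

19.85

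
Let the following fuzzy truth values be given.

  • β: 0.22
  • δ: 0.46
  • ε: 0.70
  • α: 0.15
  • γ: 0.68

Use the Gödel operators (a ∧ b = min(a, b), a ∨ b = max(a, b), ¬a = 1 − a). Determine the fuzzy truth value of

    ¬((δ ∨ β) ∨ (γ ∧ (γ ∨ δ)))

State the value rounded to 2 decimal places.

δ ∨ β = max(a, b) on (0.46, 0.22) = 0.46
γ ∨ δ = max(a, b) on (0.68, 0.46) = 0.68
γ ∧ (γ ∨ δ) = min(a, b) on (0.68, 0.68) = 0.68
(δ ∨ β) ∨ (γ ∧ (γ ∨ δ)) = max(a, b) on (0.46, 0.68) = 0.68
¬((δ ∨ β) ∨ (γ ∧ (γ ∨ δ))) = 1 − 0.68 = 0.32

0.32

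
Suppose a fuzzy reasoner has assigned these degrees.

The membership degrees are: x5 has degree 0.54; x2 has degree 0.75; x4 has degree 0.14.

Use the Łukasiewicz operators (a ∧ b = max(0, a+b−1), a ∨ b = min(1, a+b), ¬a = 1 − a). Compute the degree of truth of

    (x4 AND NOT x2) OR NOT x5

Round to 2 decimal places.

NOT x2 = 1 − 0.75 = 0.25
x4 AND NOT x2 = max(0, a+b−1) on (0.14, 0.25) = 0.00
NOT x5 = 1 − 0.54 = 0.46
(x4 AND NOT x2) OR NOT x5 = min(1, a+b) on (0.00, 0.46) = 0.46

0.46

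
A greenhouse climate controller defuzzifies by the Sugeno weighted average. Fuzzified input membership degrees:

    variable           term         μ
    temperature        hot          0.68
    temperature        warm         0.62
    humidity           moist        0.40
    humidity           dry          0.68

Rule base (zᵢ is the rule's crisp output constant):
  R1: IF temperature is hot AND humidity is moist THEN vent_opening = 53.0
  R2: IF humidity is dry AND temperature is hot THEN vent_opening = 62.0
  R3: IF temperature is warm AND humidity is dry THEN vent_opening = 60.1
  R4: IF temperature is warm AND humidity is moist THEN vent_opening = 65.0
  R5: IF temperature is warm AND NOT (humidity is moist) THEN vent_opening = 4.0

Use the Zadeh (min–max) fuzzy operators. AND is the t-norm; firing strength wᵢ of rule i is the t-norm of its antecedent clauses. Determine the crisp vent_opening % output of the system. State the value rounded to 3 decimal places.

R1 (z=53.0): hot=0.68, moist=0.40; AND[min(a, b)] → w = 0.40
R2 (z=62.0): dry=0.68, hot=0.68; AND[min(a, b)] → w = 0.68
R3 (z=60.1): warm=0.62, dry=0.68; AND[min(a, b)] → w = 0.62
R4 (z=65.0): warm=0.62, moist=0.40; AND[min(a, b)] → w = 0.40
R5 (z=4.0): warm=0.62, ¬moist=1−0.40=0.60; AND[min(a, b)] → w = 0.60
Weighted average = (0.40·53.0 + 0.68·62.0 + 0.62·60.1 + 0.40·65.0 + 0.60·4.0) / (0.40 + 0.68 + 0.62 + 0.40 + 0.60)
  = 129.0220 / 2.7000 = 47.786

47.786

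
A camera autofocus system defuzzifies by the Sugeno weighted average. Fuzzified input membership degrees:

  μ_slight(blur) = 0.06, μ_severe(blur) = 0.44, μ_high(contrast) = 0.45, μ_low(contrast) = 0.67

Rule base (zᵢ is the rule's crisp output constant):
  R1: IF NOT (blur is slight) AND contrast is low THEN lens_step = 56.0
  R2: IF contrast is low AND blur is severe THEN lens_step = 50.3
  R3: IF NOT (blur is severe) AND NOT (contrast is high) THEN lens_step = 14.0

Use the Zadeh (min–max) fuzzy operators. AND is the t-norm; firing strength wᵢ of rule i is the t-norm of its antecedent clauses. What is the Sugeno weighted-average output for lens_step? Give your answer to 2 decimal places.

R1 (z=56.0): ¬slight=1−0.06=0.94, low=0.67; AND[min(a, b)] → w = 0.67
R2 (z=50.3): low=0.67, severe=0.44; AND[min(a, b)] → w = 0.44
R3 (z=14.0): ¬severe=1−0.44=0.56, ¬high=1−0.45=0.55; AND[min(a, b)] → w = 0.55
Weighted average = (0.67·56.0 + 0.44·50.3 + 0.55·14.0) / (0.67 + 0.44 + 0.55)
  = 67.3520 / 1.6600 = 40.57

40.57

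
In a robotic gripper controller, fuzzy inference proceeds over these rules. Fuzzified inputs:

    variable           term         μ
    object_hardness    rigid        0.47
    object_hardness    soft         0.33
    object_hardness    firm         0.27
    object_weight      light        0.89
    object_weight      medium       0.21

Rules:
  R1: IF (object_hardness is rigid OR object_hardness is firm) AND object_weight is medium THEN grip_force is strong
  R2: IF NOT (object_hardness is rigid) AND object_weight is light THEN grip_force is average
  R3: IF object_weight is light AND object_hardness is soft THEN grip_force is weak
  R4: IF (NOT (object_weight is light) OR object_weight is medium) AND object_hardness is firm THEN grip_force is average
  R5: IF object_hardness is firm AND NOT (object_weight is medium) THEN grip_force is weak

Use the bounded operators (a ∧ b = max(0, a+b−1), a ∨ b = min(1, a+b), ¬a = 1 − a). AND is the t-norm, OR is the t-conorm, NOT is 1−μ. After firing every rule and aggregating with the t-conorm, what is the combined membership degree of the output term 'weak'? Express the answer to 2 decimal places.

R1: (rigid=0.47 OR firm=0.27) = 0.74; AND[max(0, a+b−1)] with medium=0.21 → w = 0.00
R2: ¬rigid=1−0.47=0.53, light=0.89; AND[max(0, a+b−1)] → w = 0.42
R3: light=0.89, soft=0.33; AND[max(0, a+b−1)] → w = 0.22
R4: (¬light=1−0.89=0.11 OR medium=0.21) = 0.32; AND[max(0, a+b−1)] with firm=0.27 → w = 0.00
R5: firm=0.27, ¬medium=1−0.21=0.79; AND[max(0, a+b−1)] → w = 0.06
Rules with consequent 'weak': {R3, R5} → strengths 0.22, 0.06
Aggregate via t-conorm [min(1, a+b)]: 0.28

0.28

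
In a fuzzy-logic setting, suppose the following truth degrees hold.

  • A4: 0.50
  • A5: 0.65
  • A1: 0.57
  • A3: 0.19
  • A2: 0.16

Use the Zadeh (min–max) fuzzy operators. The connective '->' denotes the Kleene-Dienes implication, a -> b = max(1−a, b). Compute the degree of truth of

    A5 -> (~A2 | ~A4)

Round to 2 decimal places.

0.84

~A2 = 1 − 0.16 = 0.84
~A4 = 1 − 0.50 = 0.50
~A2 | ~A4 = max(a, b) on (0.84, 0.50) = 0.84
A5 -> (~A2 | ~A4)  [Kleene-Dienes: max(1−a, b)] with a=0.65, b=0.84 → 0.84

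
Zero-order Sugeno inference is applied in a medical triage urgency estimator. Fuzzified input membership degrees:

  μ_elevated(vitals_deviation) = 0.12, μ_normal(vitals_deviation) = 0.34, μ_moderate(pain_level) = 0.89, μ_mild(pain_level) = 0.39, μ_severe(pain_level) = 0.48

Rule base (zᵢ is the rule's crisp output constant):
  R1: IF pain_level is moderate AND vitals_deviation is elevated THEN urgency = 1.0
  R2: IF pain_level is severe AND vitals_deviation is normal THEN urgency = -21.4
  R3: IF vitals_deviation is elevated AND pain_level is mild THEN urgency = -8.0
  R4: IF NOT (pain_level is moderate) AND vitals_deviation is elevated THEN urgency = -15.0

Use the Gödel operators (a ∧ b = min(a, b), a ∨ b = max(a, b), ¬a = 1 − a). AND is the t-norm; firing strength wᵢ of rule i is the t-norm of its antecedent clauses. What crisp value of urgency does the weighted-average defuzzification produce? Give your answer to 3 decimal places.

R1 (z=1.0): moderate=0.89, elevated=0.12; AND[min(a, b)] → w = 0.12
R2 (z=-21.4): severe=0.48, normal=0.34; AND[min(a, b)] → w = 0.34
R3 (z=-8.0): elevated=0.12, mild=0.39; AND[min(a, b)] → w = 0.12
R4 (z=-15.0): ¬moderate=1−0.89=0.11, elevated=0.12; AND[min(a, b)] → w = 0.11
Weighted average = (0.12·1.0 + 0.34·-21.4 + 0.12·-8.0 + 0.11·-15.0) / (0.12 + 0.34 + 0.12 + 0.11)
  = -9.7660 / 0.6900 = -14.154

-14.154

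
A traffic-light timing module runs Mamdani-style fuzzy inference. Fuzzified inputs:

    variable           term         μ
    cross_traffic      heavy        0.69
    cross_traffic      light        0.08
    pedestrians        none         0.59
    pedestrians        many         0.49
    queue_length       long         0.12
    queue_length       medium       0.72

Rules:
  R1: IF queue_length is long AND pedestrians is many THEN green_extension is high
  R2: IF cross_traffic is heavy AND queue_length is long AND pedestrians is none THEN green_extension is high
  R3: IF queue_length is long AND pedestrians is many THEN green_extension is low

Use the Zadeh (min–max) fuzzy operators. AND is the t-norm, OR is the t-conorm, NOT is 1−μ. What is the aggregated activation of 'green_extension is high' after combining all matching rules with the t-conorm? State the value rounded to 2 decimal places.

0.12

R1: long=0.12, many=0.49; AND[min(a, b)] → w = 0.12
R2: heavy=0.69, long=0.12, none=0.59; AND[min(a, b)] → w = 0.12
R3: long=0.12, many=0.49; AND[min(a, b)] → w = 0.12
Rules with consequent 'high': {R1, R2} → strengths 0.12, 0.12
Aggregate via t-conorm [max(a, b)]: 0.12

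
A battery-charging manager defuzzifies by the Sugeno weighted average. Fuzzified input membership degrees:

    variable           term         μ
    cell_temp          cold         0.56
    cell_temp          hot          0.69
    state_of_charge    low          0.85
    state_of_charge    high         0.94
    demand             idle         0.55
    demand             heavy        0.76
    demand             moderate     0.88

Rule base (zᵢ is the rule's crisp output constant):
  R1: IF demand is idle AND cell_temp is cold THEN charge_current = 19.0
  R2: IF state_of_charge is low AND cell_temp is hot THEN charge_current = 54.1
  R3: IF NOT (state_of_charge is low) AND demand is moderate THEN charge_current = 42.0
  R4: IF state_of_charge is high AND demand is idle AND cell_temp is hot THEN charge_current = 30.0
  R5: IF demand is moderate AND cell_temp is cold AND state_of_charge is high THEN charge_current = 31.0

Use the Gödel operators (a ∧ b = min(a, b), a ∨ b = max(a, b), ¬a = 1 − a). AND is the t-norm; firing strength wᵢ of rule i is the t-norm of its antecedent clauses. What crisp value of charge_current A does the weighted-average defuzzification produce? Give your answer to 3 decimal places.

35.176

R1 (z=19.0): idle=0.55, cold=0.56; AND[min(a, b)] → w = 0.55
R2 (z=54.1): low=0.85, hot=0.69; AND[min(a, b)] → w = 0.69
R3 (z=42.0): ¬low=1−0.85=0.15, moderate=0.88; AND[min(a, b)] → w = 0.15
R4 (z=30.0): high=0.94, idle=0.55, hot=0.69; AND[min(a, b)] → w = 0.55
R5 (z=31.0): moderate=0.88, cold=0.56, high=0.94; AND[min(a, b)] → w = 0.56
Weighted average = (0.55·19.0 + 0.69·54.1 + 0.15·42.0 + 0.55·30.0 + 0.56·31.0) / (0.55 + 0.69 + 0.15 + 0.55 + 0.56)
  = 87.9390 / 2.5000 = 35.176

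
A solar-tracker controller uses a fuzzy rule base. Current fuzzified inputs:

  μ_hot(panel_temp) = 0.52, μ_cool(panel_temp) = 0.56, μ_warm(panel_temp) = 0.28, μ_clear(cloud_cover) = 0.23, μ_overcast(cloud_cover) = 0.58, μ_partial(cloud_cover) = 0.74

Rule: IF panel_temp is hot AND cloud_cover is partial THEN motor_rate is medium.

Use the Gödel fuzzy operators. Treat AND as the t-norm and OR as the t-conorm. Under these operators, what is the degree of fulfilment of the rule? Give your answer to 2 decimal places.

firing strength: hot=0.52, partial=0.74; AND[min(a, b)] → w = 0.52

0.52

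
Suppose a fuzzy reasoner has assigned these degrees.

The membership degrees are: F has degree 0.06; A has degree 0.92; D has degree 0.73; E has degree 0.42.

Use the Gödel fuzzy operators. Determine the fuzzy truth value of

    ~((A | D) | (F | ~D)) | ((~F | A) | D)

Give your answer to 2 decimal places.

A | D = max(a, b) on (0.92, 0.73) = 0.92
~D = 1 − 0.73 = 0.27
F | ~D = max(a, b) on (0.06, 0.27) = 0.27
(A | D) | (F | ~D) = max(a, b) on (0.92, 0.27) = 0.92
~((A | D) | (F | ~D)) = 1 − 0.92 = 0.08
~F = 1 − 0.06 = 0.94
~F | A = max(a, b) on (0.94, 0.92) = 0.94
(~F | A) | D = max(a, b) on (0.94, 0.73) = 0.94
~((A | D) | (F | ~D)) | ((~F | A) | D) = max(a, b) on (0.08, 0.94) = 0.94

0.94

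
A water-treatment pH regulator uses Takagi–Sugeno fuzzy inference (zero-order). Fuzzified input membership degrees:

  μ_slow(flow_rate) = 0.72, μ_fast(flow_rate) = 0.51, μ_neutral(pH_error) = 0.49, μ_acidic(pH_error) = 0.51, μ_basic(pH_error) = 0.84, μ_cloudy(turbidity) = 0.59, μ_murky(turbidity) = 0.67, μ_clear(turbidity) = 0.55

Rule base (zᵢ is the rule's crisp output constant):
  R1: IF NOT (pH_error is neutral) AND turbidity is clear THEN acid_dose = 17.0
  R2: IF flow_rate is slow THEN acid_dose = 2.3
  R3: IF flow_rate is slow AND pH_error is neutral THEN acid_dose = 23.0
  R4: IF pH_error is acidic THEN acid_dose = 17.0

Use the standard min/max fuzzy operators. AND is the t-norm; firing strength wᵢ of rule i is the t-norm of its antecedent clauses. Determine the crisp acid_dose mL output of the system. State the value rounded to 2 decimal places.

R1 (z=17.0): ¬neutral=1−0.49=0.51, clear=0.55; AND[min(a, b)] → w = 0.51
R2 (z=2.3): slow=0.72 → w = 0.72
R3 (z=23.0): slow=0.72, neutral=0.49; AND[min(a, b)] → w = 0.49
R4 (z=17.0): acidic=0.51 → w = 0.51
Weighted average = (0.51·17.0 + 0.72·2.3 + 0.49·23.0 + 0.51·17.0) / (0.51 + 0.72 + 0.49 + 0.51)
  = 30.2660 / 2.2300 = 13.57

13.57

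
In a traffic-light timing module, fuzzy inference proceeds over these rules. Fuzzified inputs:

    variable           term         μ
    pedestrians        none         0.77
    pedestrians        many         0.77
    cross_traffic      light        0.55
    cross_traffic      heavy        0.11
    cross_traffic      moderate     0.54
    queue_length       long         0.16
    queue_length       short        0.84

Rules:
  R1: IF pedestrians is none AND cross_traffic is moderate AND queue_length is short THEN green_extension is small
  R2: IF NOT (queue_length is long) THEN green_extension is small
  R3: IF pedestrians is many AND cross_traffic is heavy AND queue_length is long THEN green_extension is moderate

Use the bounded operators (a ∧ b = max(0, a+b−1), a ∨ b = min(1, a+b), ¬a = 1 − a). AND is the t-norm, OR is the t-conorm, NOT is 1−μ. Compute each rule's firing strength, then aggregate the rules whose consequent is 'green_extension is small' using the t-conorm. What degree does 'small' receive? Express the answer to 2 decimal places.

0.99

R1: none=0.77, moderate=0.54, short=0.84; AND[max(0, a+b−1)] → w = 0.15
R2: ¬long=1−0.16=0.84 → w = 0.84
R3: many=0.77, heavy=0.11, long=0.16; AND[max(0, a+b−1)] → w = 0.00
Rules with consequent 'small': {R1, R2} → strengths 0.15, 0.84
Aggregate via t-conorm [min(1, a+b)]: 0.99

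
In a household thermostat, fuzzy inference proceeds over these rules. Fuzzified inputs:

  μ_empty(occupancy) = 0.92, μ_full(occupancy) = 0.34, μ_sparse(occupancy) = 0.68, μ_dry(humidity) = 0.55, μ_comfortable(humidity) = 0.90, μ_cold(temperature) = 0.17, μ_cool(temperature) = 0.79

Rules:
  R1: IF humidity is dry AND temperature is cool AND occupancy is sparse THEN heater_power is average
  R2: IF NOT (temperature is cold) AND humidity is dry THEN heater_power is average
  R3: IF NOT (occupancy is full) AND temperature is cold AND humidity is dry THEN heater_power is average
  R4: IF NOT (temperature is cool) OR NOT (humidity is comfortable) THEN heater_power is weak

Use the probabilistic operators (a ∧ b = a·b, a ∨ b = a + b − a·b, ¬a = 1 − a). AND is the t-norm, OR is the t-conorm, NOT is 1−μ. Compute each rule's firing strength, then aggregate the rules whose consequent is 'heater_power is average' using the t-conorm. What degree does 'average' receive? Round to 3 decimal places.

0.641

R1: dry=0.55, cool=0.79, sparse=0.68; AND[a·b] → w = 0.2955
R2: ¬cold=1−0.17=0.83, dry=0.55; AND[a·b] → w = 0.4565
R3: ¬full=1−0.34=0.66, cold=0.17, dry=0.55; AND[a·b] → w = 0.0617
R4: ¬cool=1−0.79=0.21, ¬comfortable=1−0.90=0.10; OR[a + b − a·b] → w = 0.2890
Rules with consequent 'average': {R1, R2, R3} → strengths 0.2955, 0.4565, 0.0617
Aggregate via t-conorm [a + b − a·b]: 0.6407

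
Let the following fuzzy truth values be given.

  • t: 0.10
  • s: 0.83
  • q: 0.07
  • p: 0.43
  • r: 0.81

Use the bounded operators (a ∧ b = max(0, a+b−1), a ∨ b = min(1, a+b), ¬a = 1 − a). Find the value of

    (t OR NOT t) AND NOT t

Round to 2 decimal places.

NOT t = 1 − 0.10 = 0.90
t OR NOT t = min(1, a+b) on (0.10, 0.90) = 1.00
NOT t = 1 − 0.10 = 0.90
(t OR NOT t) AND NOT t = max(0, a+b−1) on (1.00, 0.90) = 0.90

0.90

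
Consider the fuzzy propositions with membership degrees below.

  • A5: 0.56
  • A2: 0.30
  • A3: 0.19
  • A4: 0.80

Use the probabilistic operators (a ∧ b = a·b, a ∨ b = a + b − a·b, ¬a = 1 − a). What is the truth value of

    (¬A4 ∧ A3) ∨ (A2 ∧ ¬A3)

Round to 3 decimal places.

¬A4 = 1 − 0.8000 = 0.2000
¬A4 ∧ A3 = a·b on (0.2000, 0.1900) = 0.0380
¬A3 = 1 − 0.1900 = 0.8100
A2 ∧ ¬A3 = a·b on (0.3000, 0.8100) = 0.2430
(¬A4 ∧ A3) ∨ (A2 ∧ ¬A3) = a + b − a·b on (0.0380, 0.2430) = 0.2718

0.272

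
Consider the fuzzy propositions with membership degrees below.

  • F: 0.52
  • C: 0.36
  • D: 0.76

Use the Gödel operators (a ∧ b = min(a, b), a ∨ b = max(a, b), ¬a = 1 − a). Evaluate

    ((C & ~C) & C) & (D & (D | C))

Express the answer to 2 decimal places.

0.36

~C = 1 − 0.36 = 0.64
C & ~C = min(a, b) on (0.36, 0.64) = 0.36
(C & ~C) & C = min(a, b) on (0.36, 0.36) = 0.36
D | C = max(a, b) on (0.76, 0.36) = 0.76
D & (D | C) = min(a, b) on (0.76, 0.76) = 0.76
((C & ~C) & C) & (D & (D | C)) = min(a, b) on (0.36, 0.76) = 0.36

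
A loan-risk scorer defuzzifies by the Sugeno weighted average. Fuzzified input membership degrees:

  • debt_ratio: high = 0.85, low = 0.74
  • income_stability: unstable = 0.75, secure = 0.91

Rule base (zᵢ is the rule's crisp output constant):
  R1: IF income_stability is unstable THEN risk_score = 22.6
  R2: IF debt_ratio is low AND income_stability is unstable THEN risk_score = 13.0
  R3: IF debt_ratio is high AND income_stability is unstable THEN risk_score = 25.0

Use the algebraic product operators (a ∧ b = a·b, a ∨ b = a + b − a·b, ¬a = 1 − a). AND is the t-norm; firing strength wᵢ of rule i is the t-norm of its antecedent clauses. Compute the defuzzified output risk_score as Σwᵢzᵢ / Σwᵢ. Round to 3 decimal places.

R1 (z=22.6): unstable=0.75 → w = 0.7500
R2 (z=13.0): low=0.74, unstable=0.75; AND[a·b] → w = 0.5550
R3 (z=25.0): high=0.85, unstable=0.75; AND[a·b] → w = 0.6375
Weighted average = (0.7500·22.6 + 0.5550·13.0 + 0.6375·25.0) / (0.7500 + 0.5550 + 0.6375)
  = 40.1025 / 1.9425 = 20.645

20.645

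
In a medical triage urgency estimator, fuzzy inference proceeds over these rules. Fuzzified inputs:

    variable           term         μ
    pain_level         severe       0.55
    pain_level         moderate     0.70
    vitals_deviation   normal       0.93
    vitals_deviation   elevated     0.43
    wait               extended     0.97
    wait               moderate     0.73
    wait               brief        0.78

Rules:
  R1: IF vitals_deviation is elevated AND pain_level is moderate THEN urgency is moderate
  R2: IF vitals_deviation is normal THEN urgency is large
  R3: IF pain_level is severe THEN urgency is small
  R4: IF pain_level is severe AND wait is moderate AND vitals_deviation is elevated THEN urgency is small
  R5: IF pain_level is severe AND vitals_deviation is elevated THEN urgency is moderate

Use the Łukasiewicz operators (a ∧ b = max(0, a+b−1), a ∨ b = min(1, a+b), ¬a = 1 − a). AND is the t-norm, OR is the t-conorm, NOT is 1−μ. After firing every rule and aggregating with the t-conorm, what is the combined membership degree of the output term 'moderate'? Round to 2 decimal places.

R1: elevated=0.43, moderate=0.70; AND[max(0, a+b−1)] → w = 0.13
R2: normal=0.93 → w = 0.93
R3: severe=0.55 → w = 0.55
R4: severe=0.55, moderate=0.73, elevated=0.43; AND[max(0, a+b−1)] → w = 0.00
R5: severe=0.55, elevated=0.43; AND[max(0, a+b−1)] → w = 0.00
Rules with consequent 'moderate': {R1, R5} → strengths 0.13, 0.00
Aggregate via t-conorm [min(1, a+b)]: 0.13

0.13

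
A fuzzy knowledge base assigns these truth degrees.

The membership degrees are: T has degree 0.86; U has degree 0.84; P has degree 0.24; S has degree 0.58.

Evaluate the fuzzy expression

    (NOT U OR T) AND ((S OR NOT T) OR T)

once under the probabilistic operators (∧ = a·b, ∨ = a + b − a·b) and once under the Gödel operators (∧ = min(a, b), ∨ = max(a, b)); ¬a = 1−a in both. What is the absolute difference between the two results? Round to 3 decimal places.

0.022

Under probabilistic:
  NOT U = 1 − 0.8400 = 0.1600
  NOT U OR T = a + b − a·b on (0.1600, 0.8600) = 0.8824
  NOT T = 1 − 0.8600 = 0.1400
  S OR NOT T = a + b − a·b on (0.5800, 0.1400) = 0.6388
  (S OR NOT T) OR T = a + b − a·b on (0.6388, 0.8600) = 0.9494
  (NOT U OR T) AND ((S OR NOT T) OR T) = a·b on (0.8824, 0.9494) = 0.8378
  → value = 0.8378
Under Gödel:
  NOT U = 1 − 0.84 = 0.16
  NOT U OR T = max(a, b) on (0.16, 0.86) = 0.86
  NOT T = 1 − 0.86 = 0.14
  S OR NOT T = max(a, b) on (0.58, 0.14) = 0.58
  (S OR NOT T) OR T = max(a, b) on (0.58, 0.86) = 0.86
  (NOT U OR T) AND ((S OR NOT T) OR T) = min(a, b) on (0.86, 0.86) = 0.86
  → value = 0.8600
|0.8378 − 0.8600| = 0.022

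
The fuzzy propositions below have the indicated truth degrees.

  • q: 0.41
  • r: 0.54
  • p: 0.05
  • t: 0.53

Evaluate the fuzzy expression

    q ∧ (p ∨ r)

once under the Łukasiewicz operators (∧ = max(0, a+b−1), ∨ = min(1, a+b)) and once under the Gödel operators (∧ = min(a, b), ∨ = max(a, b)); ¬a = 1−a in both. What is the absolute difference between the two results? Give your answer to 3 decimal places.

0.410

Under Łukasiewicz:
  p ∨ r = min(1, a+b) on (0.05, 0.54) = 0.59
  q ∧ (p ∨ r) = max(0, a+b−1) on (0.41, 0.59) = 0.00
  → value = 0.0000
Under Gödel:
  p ∨ r = max(a, b) on (0.05, 0.54) = 0.54
  q ∧ (p ∨ r) = min(a, b) on (0.41, 0.54) = 0.41
  → value = 0.4100
|0.0000 − 0.4100| = 0.410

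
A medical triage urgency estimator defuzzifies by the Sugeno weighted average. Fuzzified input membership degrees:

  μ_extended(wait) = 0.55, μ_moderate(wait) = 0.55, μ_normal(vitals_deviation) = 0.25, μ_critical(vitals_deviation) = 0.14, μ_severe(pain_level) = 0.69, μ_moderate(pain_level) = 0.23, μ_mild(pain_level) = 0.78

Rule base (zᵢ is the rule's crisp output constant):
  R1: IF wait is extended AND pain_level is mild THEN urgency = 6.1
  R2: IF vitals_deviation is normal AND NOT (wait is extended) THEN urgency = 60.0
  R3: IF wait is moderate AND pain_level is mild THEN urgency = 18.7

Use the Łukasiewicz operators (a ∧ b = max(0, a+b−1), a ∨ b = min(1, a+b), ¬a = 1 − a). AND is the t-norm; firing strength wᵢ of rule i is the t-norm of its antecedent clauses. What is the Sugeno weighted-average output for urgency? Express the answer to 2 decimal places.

R1 (z=6.1): extended=0.55, mild=0.78; AND[max(0, a+b−1)] → w = 0.33
R2 (z=60.0): normal=0.25, ¬extended=1−0.55=0.45; AND[max(0, a+b−1)] → w = 0.00
R3 (z=18.7): moderate=0.55, mild=0.78; AND[max(0, a+b−1)] → w = 0.33
Weighted average = (0.33·6.1 + 0.00·60.0 + 0.33·18.7) / (0.33 + 0.00 + 0.33)
  = 8.1840 / 0.6600 = 12.40

12.40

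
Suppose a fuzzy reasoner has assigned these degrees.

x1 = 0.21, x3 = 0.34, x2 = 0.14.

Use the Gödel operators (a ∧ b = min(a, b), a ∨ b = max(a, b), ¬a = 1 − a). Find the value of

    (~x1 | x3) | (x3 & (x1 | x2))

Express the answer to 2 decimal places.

0.79

~x1 = 1 − 0.21 = 0.79
~x1 | x3 = max(a, b) on (0.79, 0.34) = 0.79
x1 | x2 = max(a, b) on (0.21, 0.14) = 0.21
x3 & (x1 | x2) = min(a, b) on (0.34, 0.21) = 0.21
(~x1 | x3) | (x3 & (x1 | x2)) = max(a, b) on (0.79, 0.21) = 0.79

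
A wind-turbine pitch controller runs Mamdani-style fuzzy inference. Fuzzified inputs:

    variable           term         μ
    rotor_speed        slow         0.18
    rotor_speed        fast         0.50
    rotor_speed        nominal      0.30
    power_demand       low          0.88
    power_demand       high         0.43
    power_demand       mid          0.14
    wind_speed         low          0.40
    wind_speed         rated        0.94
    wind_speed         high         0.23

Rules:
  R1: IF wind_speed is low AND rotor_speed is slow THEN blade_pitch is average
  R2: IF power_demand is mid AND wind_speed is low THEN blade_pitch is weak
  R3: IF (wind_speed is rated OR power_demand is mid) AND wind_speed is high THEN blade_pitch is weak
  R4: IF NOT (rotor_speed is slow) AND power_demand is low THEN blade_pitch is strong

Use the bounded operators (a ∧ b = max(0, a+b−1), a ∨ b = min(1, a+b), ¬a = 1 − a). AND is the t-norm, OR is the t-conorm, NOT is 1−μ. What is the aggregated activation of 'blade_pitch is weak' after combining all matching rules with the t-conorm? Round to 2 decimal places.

R1: low=0.40, slow=0.18; AND[max(0, a+b−1)] → w = 0.00
R2: mid=0.14, low=0.40; AND[max(0, a+b−1)] → w = 0.00
R3: (rated=0.94 OR mid=0.14) = 1.00; AND[max(0, a+b−1)] with high=0.23 → w = 0.23
R4: ¬slow=1−0.18=0.82, low=0.88; AND[max(0, a+b−1)] → w = 0.70
Rules with consequent 'weak': {R2, R3} → strengths 0.00, 0.23
Aggregate via t-conorm [min(1, a+b)]: 0.23

0.23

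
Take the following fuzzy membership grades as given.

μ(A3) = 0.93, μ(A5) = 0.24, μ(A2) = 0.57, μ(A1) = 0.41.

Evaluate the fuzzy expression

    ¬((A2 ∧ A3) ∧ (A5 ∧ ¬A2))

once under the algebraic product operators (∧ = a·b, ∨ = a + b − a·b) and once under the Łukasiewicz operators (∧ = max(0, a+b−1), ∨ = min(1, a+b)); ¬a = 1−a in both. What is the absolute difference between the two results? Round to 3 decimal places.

Under algebraic product:
  A2 ∧ A3 = a·b on (0.5700, 0.9300) = 0.5301
  ¬A2 = 1 − 0.5700 = 0.4300
  A5 ∧ ¬A2 = a·b on (0.2400, 0.4300) = 0.1032
  (A2 ∧ A3) ∧ (A5 ∧ ¬A2) = a·b on (0.5301, 0.1032) = 0.0547
  ¬((A2 ∧ A3) ∧ (A5 ∧ ¬A2)) = 1 − 0.0547 = 0.9453
  → value = 0.9453
Under Łukasiewicz:
  A2 ∧ A3 = max(0, a+b−1) on (0.57, 0.93) = 0.50
  ¬A2 = 1 − 0.57 = 0.43
  A5 ∧ ¬A2 = max(0, a+b−1) on (0.24, 0.43) = 0.00
  (A2 ∧ A3) ∧ (A5 ∧ ¬A2) = max(0, a+b−1) on (0.50, 0.00) = 0.00
  ¬((A2 ∧ A3) ∧ (A5 ∧ ¬A2)) = 1 − 0.00 = 1.00
  → value = 1.0000
|0.9453 − 1.0000| = 0.055

0.055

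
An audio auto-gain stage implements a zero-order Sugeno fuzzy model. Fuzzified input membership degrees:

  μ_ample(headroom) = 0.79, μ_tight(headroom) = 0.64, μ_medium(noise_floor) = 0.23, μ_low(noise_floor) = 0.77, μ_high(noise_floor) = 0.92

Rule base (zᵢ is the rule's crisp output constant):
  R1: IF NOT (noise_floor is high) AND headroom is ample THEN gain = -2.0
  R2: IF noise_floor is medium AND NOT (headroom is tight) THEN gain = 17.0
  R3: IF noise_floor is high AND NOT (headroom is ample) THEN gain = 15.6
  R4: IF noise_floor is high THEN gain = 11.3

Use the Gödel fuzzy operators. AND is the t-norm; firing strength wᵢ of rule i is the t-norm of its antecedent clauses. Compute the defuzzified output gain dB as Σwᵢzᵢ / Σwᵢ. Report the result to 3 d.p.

R1 (z=-2.0): ¬high=1−0.92=0.08, ample=0.79; AND[min(a, b)] → w = 0.08
R2 (z=17.0): medium=0.23, ¬tight=1−0.64=0.36; AND[min(a, b)] → w = 0.23
R3 (z=15.6): high=0.92, ¬ample=1−0.79=0.21; AND[min(a, b)] → w = 0.21
R4 (z=11.3): high=0.92 → w = 0.92
Weighted average = (0.08·-2.0 + 0.23·17.0 + 0.21·15.6 + 0.92·11.3) / (0.08 + 0.23 + 0.21 + 0.92)
  = 17.4220 / 1.4400 = 12.099

12.099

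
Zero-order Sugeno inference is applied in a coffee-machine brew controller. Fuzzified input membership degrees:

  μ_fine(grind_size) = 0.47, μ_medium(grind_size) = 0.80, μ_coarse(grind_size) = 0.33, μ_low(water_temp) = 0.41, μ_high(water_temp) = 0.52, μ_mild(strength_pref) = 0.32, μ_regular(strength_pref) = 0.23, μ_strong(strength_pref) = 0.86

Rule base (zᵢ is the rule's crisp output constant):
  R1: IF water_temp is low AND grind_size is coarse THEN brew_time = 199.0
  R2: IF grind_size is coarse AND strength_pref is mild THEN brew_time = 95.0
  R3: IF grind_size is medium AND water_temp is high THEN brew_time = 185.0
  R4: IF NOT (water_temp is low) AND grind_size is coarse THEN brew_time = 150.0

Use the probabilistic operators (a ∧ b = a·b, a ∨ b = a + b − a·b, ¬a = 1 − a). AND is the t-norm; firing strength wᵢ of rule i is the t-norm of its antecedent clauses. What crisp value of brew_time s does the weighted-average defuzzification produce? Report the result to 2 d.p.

R1 (z=199.0): low=0.41, coarse=0.33; AND[a·b] → w = 0.1353
R2 (z=95.0): coarse=0.33, mild=0.32; AND[a·b] → w = 0.1056
R3 (z=185.0): medium=0.80, high=0.52; AND[a·b] → w = 0.4160
R4 (z=150.0): ¬low=1−0.41=0.59, coarse=0.33; AND[a·b] → w = 0.1947
Weighted average = (0.1353·199.0 + 0.1056·95.0 + 0.4160·185.0 + 0.1947·150.0) / (0.1353 + 0.1056 + 0.4160 + 0.1947)
  = 143.1217 / 0.8516 = 168.06

168.06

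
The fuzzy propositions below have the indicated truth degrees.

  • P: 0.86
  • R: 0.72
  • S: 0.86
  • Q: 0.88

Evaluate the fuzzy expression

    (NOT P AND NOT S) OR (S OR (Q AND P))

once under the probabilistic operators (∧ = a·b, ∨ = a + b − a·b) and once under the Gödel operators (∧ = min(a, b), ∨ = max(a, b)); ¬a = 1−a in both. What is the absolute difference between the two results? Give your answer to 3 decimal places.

0.107

Under probabilistic:
  NOT P = 1 − 0.8600 = 0.1400
  NOT S = 1 − 0.8600 = 0.1400
  NOT P AND NOT S = a·b on (0.1400, 0.1400) = 0.0196
  Q AND P = a·b on (0.8800, 0.8600) = 0.7568
  S OR (Q AND P) = a + b − a·b on (0.8600, 0.7568) = 0.9660
  (NOT P AND NOT S) OR (S OR (Q AND P)) = a + b − a·b on (0.0196, 0.9660) = 0.9666
  → value = 0.9666
Under Gödel:
  NOT P = 1 − 0.86 = 0.14
  NOT S = 1 − 0.86 = 0.14
  NOT P AND NOT S = min(a, b) on (0.14, 0.14) = 0.14
  Q AND P = min(a, b) on (0.88, 0.86) = 0.86
  S OR (Q AND P) = max(a, b) on (0.86, 0.86) = 0.86
  (NOT P AND NOT S) OR (S OR (Q AND P)) = max(a, b) on (0.14, 0.86) = 0.86
  → value = 0.8600
|0.9666 − 0.8600| = 0.107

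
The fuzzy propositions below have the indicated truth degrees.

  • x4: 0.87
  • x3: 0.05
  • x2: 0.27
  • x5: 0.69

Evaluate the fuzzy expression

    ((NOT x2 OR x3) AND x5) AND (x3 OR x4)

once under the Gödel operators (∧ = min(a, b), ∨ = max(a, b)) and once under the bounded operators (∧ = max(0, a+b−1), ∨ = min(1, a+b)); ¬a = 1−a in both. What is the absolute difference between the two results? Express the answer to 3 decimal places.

0.300

Under Gödel:
  NOT x2 = 1 − 0.27 = 0.73
  NOT x2 OR x3 = max(a, b) on (0.73, 0.05) = 0.73
  (NOT x2 OR x3) AND x5 = min(a, b) on (0.73, 0.69) = 0.69
  x3 OR x4 = max(a, b) on (0.05, 0.87) = 0.87
  ((NOT x2 OR x3) AND x5) AND (x3 OR x4) = min(a, b) on (0.69, 0.87) = 0.69
  → value = 0.6900
Under bounded:
  NOT x2 = 1 − 0.27 = 0.73
  NOT x2 OR x3 = min(1, a+b) on (0.73, 0.05) = 0.78
  (NOT x2 OR x3) AND x5 = max(0, a+b−1) on (0.78, 0.69) = 0.47
  x3 OR x4 = min(1, a+b) on (0.05, 0.87) = 0.92
  ((NOT x2 OR x3) AND x5) AND (x3 OR x4) = max(0, a+b−1) on (0.47, 0.92) = 0.39
  → value = 0.3900
|0.6900 − 0.3900| = 0.300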